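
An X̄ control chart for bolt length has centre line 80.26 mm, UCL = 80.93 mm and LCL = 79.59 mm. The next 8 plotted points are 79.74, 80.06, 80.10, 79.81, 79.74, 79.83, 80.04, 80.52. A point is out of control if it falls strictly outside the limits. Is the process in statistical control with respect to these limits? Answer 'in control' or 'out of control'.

All 8 points lie within [79.59, 80.93].

in control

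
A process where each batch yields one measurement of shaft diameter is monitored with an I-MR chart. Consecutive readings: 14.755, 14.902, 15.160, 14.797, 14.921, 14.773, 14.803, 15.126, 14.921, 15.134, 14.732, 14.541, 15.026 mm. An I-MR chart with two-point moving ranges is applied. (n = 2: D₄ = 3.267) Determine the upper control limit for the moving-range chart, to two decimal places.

0.79

Moving ranges: 0.147, 0.258, 0.363, 0.124, 0.148, 0.030, 0.323, 0.205, 0.213, 0.402, 0.191, 0.485; M̄R̄ = 2.8890 / 12 = 0.2407
UCL_MR = D₄·M̄R̄ = 3.267 × 0.2407 = 0.7865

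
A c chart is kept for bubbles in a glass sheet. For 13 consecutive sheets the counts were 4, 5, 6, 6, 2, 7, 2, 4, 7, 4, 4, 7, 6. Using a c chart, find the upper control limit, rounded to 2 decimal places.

c̄ = (4 + 5 + 6 + 6 + 2 + 7 + 2 + 4 + 7 + 4 + 4 + 7 + 6) / 13 = 64 / 13 = 4.9231
UCL = c̄ + 3√c̄ = 4.9231 + 3 × √4.9231 = 4.9231 + 3 × 2.2188 = 11.5795

11.58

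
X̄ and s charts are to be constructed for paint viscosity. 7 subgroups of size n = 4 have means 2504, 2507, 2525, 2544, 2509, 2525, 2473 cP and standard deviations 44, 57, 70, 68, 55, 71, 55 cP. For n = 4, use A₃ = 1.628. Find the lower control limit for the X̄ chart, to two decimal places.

X̄̄ = (2504 + 2507 + 2525 + 2544 + 2509 + 2525 + 2473) / 7 = 2512.4286
s̄ = (44 + 57 + 70 + 68 + 55 + 71 + 55) / 7 = 60.0000
LCL = X̄̄ − A₃·s̄ = 2512.4286 − 1.628 × 60.0000 = 2414.7486

2414.75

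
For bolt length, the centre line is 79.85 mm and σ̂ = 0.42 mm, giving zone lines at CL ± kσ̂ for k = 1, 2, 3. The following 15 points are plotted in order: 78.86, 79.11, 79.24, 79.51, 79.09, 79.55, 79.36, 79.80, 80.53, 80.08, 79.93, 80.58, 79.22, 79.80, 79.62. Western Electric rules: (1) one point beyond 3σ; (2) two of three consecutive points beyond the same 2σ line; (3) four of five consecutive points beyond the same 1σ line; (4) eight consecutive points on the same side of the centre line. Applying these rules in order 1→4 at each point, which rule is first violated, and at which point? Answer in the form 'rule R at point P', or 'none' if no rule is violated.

rule 3 at point 5

Zone of each point (C = within 1σ̂, B = 1σ̂–2σ̂, A = 2σ̂–3σ̂, * = beyond 3σ̂; sign = side of CL): 1:-A, 2:-B, 3:-B, 4:-C, 5:-B, 6:-C, 7:-B, 8:-C, 9:+B, 10:+C, 11:+C, 12:+B, 13:-B, 14:-C, 15:-C
Rule 3 (four of five consecutive points beyond the same 1σ limit) is satisfied at point 5.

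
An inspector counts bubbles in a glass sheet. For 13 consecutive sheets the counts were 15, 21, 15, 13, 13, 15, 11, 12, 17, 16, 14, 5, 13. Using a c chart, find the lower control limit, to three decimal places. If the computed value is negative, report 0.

c̄ = (15 + 21 + 15 + 13 + 13 + 15 + 11 + 12 + 17 + 16 + 14 + 5 + 13) / 13 = 180 / 13 = 13.8462
LCL = c̄ − 3√c̄ = 13.8462 − 3 × 3.7210 = 2.6830

2.683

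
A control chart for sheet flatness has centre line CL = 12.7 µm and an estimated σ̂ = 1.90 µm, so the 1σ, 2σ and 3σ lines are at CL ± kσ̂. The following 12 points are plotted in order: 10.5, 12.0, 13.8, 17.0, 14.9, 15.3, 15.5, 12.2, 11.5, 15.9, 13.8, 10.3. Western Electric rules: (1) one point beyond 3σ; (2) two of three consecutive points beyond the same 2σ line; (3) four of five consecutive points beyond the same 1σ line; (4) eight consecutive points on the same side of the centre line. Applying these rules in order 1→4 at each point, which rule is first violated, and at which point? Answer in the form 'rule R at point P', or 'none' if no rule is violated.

Zone of each point (C = within 1σ̂, B = 1σ̂–2σ̂, A = 2σ̂–3σ̂, * = beyond 3σ̂; sign = side of CL): 1:-B, 2:-C, 3:+C, 4:+A, 5:+B, 6:+B, 7:+B, 8:-C, 9:-C, 10:+B, 11:+C, 12:-B
Rule 3 (four of five consecutive points beyond the same 1σ limit) is satisfied at point 7.

rule 3 at point 7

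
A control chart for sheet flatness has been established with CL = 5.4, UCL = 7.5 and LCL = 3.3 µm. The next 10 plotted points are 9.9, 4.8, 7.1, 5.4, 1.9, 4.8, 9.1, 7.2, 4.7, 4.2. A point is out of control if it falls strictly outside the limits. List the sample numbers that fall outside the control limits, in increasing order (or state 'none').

1, 5, 7

Compare each point to [3.3, 7.5]: sample 1 = 9.9 > UCL; sample 5 = 1.9 < LCL; sample 7 = 9.1 > UCL.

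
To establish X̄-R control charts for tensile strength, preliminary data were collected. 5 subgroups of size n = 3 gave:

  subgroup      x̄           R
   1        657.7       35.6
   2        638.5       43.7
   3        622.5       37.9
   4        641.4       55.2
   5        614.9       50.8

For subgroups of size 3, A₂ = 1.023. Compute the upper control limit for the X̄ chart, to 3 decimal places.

680.667

X̄̄ = (657.7 + 638.5 + 622.5 + 641.4 + 614.9) / 5 = 3175.0000 / 5 = 635.0000
R̄ = (35.6 + 43.7 + 37.9 + 55.2 + 50.8) / 5 = 223.2000 / 5 = 44.6400
UCL = X̄̄ + A₂·R̄ = 635.0000 + 1.023 × 44.6400 = 680.6667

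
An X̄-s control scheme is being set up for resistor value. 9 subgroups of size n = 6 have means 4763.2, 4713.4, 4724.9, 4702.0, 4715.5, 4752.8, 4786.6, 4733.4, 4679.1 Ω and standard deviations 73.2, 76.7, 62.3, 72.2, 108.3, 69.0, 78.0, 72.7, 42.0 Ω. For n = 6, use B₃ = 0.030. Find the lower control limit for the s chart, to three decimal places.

2.181

s̄ = (73.2 + 76.7 + 62.3 + 72.2 + 108.3 + 69.0 + 78.0 + 72.7 + 42.0) / 9 = 72.7111
LCL_s = B₃·s̄ = 0.030 × 72.7111 = 2.1813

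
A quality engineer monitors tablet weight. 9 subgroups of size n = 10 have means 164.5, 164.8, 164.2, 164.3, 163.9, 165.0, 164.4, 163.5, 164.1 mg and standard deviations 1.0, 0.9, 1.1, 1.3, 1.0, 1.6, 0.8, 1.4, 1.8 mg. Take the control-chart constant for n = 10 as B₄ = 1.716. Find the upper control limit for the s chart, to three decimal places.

s̄ = (1.0 + 0.9 + 1.1 + 1.3 + 1.0 + 1.6 + 0.8 + 1.4 + 1.8) / 9 = 1.2111
UCL_s = B₄·s̄ = 1.716 × 1.2111 = 2.0783

2.078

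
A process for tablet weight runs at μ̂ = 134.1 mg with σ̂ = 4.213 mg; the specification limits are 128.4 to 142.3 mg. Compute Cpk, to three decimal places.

Cpu = (USL − μ̂) / (3σ̂) = (142.3 − 134.1) / (3 × 4.213) = 0.6488; Cpl = (μ̂ − LSL) / (3σ̂) = (134.1 − 128.4) / (3 × 4.213) = 0.4510; Cpk = min(Cpu, Cpl) = 0.4510

0.451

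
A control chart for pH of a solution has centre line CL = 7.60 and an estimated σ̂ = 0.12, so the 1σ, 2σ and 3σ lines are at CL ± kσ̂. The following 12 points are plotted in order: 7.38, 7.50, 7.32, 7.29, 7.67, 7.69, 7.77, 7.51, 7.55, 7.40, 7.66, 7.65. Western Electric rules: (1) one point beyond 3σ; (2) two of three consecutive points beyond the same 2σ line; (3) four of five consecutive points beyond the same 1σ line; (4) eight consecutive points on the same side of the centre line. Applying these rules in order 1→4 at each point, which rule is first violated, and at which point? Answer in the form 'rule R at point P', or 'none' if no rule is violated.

rule 2 at point 4

Zone of each point (C = within 1σ̂, B = 1σ̂–2σ̂, A = 2σ̂–3σ̂, * = beyond 3σ̂; sign = side of CL): 1:-B, 2:-C, 3:-A, 4:-A, 5:+C, 6:+C, 7:+B, 8:-C, 9:-C, 10:-B, 11:+C, 12:+C
Rule 2 (two of three consecutive points beyond the same 2σ limit) is satisfied at point 4.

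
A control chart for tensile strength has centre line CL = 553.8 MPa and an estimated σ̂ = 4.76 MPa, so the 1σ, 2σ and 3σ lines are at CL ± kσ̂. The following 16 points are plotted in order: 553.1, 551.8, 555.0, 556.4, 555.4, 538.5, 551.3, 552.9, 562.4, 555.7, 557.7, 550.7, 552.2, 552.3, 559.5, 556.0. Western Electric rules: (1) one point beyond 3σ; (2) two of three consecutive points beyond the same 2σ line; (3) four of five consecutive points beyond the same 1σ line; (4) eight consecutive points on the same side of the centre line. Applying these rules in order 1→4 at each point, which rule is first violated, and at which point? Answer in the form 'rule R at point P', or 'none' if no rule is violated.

Zone of each point (C = within 1σ̂, B = 1σ̂–2σ̂, A = 2σ̂–3σ̂, * = beyond 3σ̂; sign = side of CL): 1:-C, 2:-C, 3:+C, 4:+C, 5:+C, 6:-*, 7:-C, 8:-C, 9:+B, 10:+C, 11:+C, 12:-C, 13:-C, 14:-C, 15:+B, 16:+C
Rule 1 (one point beyond the 3σ limits) is satisfied at point 6.

rule 1 at point 6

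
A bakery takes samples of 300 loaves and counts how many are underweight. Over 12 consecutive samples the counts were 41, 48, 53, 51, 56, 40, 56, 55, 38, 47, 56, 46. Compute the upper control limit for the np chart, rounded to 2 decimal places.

68.11

p̄ = Σdᵢ / (k·n) = 587 / (12 × 300) = 0.16306
UCL = np̄ + 3·√(np̄(1−p̄)) = 48.9167 + 3 × √(48.9167×0.83694) = 48.9167 + 3 × 6.3985 = 68.1121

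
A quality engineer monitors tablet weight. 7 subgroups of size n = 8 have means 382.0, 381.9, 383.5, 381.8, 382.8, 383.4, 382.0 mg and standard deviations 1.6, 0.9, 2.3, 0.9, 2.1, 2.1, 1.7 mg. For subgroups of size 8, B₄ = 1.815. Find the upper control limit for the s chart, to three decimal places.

s̄ = (1.6 + 0.9 + 2.3 + 0.9 + 2.1 + 2.1 + 1.7) / 7 = 1.6571
UCL_s = B₄·s̄ = 1.815 × 1.6571 = 3.0077

3.008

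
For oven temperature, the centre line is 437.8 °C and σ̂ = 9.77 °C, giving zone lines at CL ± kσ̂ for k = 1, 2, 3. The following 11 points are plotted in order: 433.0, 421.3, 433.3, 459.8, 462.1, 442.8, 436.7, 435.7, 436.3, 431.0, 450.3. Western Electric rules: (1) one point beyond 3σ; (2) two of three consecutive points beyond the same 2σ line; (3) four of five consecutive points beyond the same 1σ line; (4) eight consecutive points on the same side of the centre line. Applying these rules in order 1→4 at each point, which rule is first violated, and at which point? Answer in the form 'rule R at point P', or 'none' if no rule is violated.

rule 2 at point 5

Zone of each point (C = within 1σ̂, B = 1σ̂–2σ̂, A = 2σ̂–3σ̂, * = beyond 3σ̂; sign = side of CL): 1:-C, 2:-B, 3:-C, 4:+A, 5:+A, 6:+C, 7:-C, 8:-C, 9:-C, 10:-C, 11:+B
Rule 2 (two of three consecutive points beyond the same 2σ limit) is satisfied at point 5.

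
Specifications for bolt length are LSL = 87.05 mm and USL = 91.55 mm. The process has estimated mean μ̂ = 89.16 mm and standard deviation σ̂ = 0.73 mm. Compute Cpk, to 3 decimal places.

Cpu = (USL − μ̂) / (3σ̂) = (91.55 − 89.16) / (3 × 0.73) = 1.0913; Cpl = (μ̂ − LSL) / (3σ̂) = (89.16 − 87.05) / (3 × 0.73) = 0.9635; Cpk = min(Cpu, Cpl) = 0.9635

0.963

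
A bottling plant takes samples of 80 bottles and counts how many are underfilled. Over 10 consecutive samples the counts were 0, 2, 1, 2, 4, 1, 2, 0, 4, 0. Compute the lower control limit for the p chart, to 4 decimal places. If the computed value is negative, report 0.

0.0000

p̄ = Σdᵢ / (k·n) = 16 / (10 × 80) = 0.02000
LCL = p̄ − 3·√(p̄(1−p̄)/n) = 0.02000 − 3 × 0.01565 = -0.02696 → 0 (negative, so LCL = 0)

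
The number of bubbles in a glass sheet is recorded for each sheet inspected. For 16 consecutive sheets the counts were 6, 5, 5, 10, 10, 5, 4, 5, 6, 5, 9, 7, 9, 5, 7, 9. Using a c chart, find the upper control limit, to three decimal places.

14.446

c̄ = (6 + 5 + 5 + 10 + 10 + 5 + 4 + 5 + 6 + 5 + 9 + 7 + 9 + 5 + 7 + 9) / 16 = 107 / 16 = 6.6875
UCL = c̄ + 3√c̄ = 6.6875 + 3 × √6.6875 = 6.6875 + 3 × 2.5860 = 14.4456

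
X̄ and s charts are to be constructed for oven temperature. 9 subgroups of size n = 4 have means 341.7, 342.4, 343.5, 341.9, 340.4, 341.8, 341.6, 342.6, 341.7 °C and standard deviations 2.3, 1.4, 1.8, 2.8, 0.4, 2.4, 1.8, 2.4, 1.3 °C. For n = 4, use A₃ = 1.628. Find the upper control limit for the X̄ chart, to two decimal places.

X̄̄ = (341.7 + 342.4 + 343.5 + 341.9 + 340.4 + 341.8 + 341.6 + 342.6 + 341.7) / 9 = 341.9556
s̄ = (2.3 + 1.4 + 1.8 + 2.8 + 0.4 + 2.4 + 1.8 + 2.4 + 1.3) / 9 = 1.8444
UCL = X̄̄ + A₃·s̄ = 341.9556 + 1.628 × 1.8444 = 344.9583

344.96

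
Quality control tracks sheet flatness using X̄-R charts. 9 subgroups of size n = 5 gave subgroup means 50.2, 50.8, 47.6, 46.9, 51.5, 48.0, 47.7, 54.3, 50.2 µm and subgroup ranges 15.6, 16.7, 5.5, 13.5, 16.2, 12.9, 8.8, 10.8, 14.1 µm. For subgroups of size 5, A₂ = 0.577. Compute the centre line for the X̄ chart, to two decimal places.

X̄̄ = (50.2 + 50.8 + 47.6 + 46.9 + 51.5 + 48.0 + 47.7 + 54.3 + 50.2) / 9 = 447.2000 / 9 = 49.6889
CL = X̄̄ = 49.6889

49.69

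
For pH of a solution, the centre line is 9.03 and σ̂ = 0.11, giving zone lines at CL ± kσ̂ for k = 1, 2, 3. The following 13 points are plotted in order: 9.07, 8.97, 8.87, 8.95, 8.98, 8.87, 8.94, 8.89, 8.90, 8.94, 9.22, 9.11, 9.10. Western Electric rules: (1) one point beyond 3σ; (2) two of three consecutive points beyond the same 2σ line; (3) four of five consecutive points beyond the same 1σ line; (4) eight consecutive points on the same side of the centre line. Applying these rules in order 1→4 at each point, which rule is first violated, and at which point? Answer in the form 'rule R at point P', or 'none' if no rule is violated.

rule 4 at point 9

Zone of each point (C = within 1σ̂, B = 1σ̂–2σ̂, A = 2σ̂–3σ̂, * = beyond 3σ̂; sign = side of CL): 1:+C, 2:-C, 3:-B, 4:-C, 5:-C, 6:-B, 7:-C, 8:-B, 9:-B, 10:-C, 11:+B, 12:+C, 13:+C
Rule 4 (eight consecutive points on the same side of the centre line) is satisfied at point 9.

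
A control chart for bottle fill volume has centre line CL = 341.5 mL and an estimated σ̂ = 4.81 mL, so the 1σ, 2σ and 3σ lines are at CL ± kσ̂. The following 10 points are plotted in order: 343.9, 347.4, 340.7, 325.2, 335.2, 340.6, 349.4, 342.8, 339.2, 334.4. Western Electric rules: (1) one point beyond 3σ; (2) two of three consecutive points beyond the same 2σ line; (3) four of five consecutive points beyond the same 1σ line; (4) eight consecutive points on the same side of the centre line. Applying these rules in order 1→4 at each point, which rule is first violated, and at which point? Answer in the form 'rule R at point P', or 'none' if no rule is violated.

rule 1 at point 4

Zone of each point (C = within 1σ̂, B = 1σ̂–2σ̂, A = 2σ̂–3σ̂, * = beyond 3σ̂; sign = side of CL): 1:+C, 2:+B, 3:-C, 4:-*, 5:-B, 6:-C, 7:+B, 8:+C, 9:-C, 10:-B
Rule 1 (one point beyond the 3σ limits) is satisfied at point 4.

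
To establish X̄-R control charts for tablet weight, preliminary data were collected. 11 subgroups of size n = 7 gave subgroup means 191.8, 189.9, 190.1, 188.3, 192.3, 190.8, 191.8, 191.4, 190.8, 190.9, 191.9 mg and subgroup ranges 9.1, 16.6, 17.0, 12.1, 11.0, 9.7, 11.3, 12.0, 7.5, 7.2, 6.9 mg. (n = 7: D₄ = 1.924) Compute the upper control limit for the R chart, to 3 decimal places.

21.059

R̄ = (9.1 + 16.6 + 17.0 + 12.1 + 11.0 + 9.7 + 11.3 + 12.0 + 7.5 + 7.2 + 6.9) / 11 = 120.4000 / 11 = 10.9455
UCL_R = D₄·R̄ = 1.924 × 10.9455 = 21.0591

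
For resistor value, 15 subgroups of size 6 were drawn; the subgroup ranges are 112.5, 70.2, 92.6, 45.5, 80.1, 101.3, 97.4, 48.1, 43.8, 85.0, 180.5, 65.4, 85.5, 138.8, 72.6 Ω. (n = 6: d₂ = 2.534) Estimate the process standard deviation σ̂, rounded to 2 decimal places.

34.71

R̄ = (112.5 + 70.2 + 92.6 + 45.5 + 80.1 + 101.3 + 97.4 + 48.1 + 43.8 + 85.0 + 180.5 + 65.4 + 85.5 + 138.8 + 72.6) / 15 = 87.9533
σ̂ = R̄ / d₂ = 87.9533 / 2.534 = 34.7093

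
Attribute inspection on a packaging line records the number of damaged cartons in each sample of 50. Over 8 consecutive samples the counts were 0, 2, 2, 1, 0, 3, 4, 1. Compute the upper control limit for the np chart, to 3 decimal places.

5.387

p̄ = Σdᵢ / (k·n) = 13 / (8 × 50) = 0.03250
UCL = np̄ + 3·√(np̄(1−p̄)) = 1.6250 + 3 × √(1.6250×0.96750) = 1.6250 + 3 × 1.2539 = 5.3866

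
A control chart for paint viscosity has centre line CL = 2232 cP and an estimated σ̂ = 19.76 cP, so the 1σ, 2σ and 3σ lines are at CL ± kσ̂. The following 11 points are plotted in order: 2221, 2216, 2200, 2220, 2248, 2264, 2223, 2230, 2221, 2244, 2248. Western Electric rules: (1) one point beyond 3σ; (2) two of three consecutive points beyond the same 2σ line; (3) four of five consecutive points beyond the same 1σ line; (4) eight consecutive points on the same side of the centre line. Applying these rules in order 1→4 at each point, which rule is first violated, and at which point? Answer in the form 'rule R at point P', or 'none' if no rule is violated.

none

Zone of each point (C = within 1σ̂, B = 1σ̂–2σ̂, A = 2σ̂–3σ̂, * = beyond 3σ̂; sign = side of CL): 1:-C, 2:-C, 3:-B, 4:-C, 5:+C, 6:+B, 7:-C, 8:-C, 9:-C, 10:+C, 11:+C
No rule fires across all 11 points.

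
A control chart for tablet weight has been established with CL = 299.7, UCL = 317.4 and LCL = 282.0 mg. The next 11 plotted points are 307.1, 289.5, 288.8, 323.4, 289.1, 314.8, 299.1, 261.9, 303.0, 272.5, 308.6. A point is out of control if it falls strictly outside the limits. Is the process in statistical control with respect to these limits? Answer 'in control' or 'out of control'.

out of control

Compare each point to [282.0, 317.4]: sample 4 = 323.4 > UCL; sample 8 = 261.9 < LCL; sample 10 = 272.5 < LCL.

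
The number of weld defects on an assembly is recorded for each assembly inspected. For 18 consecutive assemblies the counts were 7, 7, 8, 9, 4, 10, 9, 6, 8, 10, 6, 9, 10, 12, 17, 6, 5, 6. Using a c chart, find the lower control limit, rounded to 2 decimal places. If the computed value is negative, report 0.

c̄ = (7 + 7 + 8 + 9 + 4 + 10 + 9 + 6 + 8 + 10 + 6 + 9 + 10 + 12 + 17 + 6 + 5 + 6) / 18 = 149 / 18 = 8.2778
LCL = c̄ − 3√c̄ = 8.2778 − 3 × 2.8771 = -0.3536 → 0 (cannot be negative)

0.00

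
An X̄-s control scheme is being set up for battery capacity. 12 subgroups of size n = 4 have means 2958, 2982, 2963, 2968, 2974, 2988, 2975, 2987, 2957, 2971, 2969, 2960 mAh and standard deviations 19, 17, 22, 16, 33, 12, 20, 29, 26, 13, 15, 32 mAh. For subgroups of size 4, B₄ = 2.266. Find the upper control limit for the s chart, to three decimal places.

47.964

s̄ = (19 + 17 + 22 + 16 + 33 + 12 + 20 + 29 + 26 + 13 + 15 + 32) / 12 = 21.1667
UCL_s = B₄·s̄ = 2.266 × 21.1667 = 47.9637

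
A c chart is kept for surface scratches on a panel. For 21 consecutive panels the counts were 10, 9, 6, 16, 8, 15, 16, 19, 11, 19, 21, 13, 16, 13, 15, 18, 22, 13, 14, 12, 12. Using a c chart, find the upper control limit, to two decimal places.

c̄ = (10 + 9 + 6 + 16 + 8 + 15 + 16 + 19 + 11 + 19 + 21 + 13 + 16 + 13 + 15 + 18 + 22 + 13 + 14 + 12 + 12) / 21 = 298 / 21 = 14.1905
UCL = c̄ + 3√c̄ = 14.1905 + 3 × √14.1905 = 14.1905 + 3 × 3.7670 = 25.4916

25.49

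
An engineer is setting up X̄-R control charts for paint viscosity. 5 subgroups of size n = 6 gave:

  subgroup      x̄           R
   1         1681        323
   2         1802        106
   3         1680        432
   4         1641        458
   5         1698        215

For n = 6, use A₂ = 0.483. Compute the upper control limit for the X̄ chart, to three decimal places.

X̄̄ = (1681 + 1802 + 1680 + 1641 + 1698) / 5 = 8502.0000 / 5 = 1700.4000
R̄ = (323 + 106 + 432 + 458 + 215) / 5 = 1534.0000 / 5 = 306.8000
UCL = X̄̄ + A₂·R̄ = 1700.4000 + 0.483 × 306.8000 = 1848.5844

1848.584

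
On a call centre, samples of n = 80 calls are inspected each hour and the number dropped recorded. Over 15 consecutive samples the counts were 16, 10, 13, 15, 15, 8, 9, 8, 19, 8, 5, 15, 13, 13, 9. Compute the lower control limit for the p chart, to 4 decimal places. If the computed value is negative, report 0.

p̄ = Σdᵢ / (k·n) = 176 / (15 × 80) = 0.14667
LCL = p̄ − 3·√(p̄(1−p̄)/n) = 0.14667 − 3 × 0.03955 = 0.02801

0.0280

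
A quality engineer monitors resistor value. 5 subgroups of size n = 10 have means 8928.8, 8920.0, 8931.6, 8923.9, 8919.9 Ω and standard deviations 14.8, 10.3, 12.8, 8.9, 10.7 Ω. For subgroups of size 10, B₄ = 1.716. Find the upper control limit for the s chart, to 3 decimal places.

19.734

s̄ = (14.8 + 10.3 + 12.8 + 8.9 + 10.7) / 5 = 11.5000
UCL_s = B₄·s̄ = 1.716 × 11.5000 = 19.7340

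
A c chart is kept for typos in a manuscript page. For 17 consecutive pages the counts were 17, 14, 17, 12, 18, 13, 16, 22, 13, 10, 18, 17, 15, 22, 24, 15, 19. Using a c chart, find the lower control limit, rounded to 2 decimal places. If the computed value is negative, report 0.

4.37

c̄ = (17 + 14 + 17 + 12 + 18 + 13 + 16 + 22 + 13 + 10 + 18 + 17 + 15 + 22 + 24 + 15 + 19) / 17 = 282 / 17 = 16.5882
LCL = c̄ − 3√c̄ = 16.5882 − 3 × 4.0729 = 4.3696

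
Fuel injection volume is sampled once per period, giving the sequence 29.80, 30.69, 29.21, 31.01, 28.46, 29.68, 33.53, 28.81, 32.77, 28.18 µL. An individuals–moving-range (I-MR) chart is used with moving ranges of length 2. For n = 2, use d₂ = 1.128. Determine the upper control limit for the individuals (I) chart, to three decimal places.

X̄ = (29.80 + 30.69 + 29.21 + 31.01 + 28.46 + 29.68 + 33.53 + 28.81 + 32.77 + 28.18) / 10 = 30.2140
Moving ranges: 0.89, 1.48, 1.80, 2.55, 1.22, 3.85, 4.72, 3.96, 4.59; M̄R̄ = 25.0600 / 9 = 2.7844
UCL = X̄ + 3·M̄R̄/d₂ = 30.2140 + 3 × 2.7844 / 1.128 = 37.6194

37.619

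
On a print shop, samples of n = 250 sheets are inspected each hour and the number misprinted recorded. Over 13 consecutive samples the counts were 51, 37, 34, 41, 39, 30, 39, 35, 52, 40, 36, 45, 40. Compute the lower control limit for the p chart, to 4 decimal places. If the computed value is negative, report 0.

p̄ = Σdᵢ / (k·n) = 519 / (13 × 250) = 0.15969
LCL = p̄ − 3·√(p̄(1−p̄)/n) = 0.15969 − 3 × 0.02317 = 0.09019

0.0902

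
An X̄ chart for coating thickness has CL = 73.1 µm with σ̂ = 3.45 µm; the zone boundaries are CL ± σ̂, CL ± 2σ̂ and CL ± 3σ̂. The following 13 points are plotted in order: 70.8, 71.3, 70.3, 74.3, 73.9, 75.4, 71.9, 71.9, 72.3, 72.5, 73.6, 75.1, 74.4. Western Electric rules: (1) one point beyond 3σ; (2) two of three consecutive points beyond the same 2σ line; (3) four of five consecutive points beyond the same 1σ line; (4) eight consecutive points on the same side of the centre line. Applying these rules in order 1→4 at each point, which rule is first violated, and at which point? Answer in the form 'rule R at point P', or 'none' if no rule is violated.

none

Zone of each point (C = within 1σ̂, B = 1σ̂–2σ̂, A = 2σ̂–3σ̂, * = beyond 3σ̂; sign = side of CL): 1:-C, 2:-C, 3:-C, 4:+C, 5:+C, 6:+C, 7:-C, 8:-C, 9:-C, 10:-C, 11:+C, 12:+C, 13:+C
No rule fires across all 13 points.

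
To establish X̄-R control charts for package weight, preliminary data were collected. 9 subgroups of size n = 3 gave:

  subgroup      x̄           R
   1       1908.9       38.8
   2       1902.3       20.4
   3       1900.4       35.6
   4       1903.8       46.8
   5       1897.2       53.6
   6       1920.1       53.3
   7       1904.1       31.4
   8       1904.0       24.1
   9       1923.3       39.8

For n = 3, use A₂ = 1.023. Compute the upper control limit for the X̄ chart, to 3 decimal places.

X̄̄ = (1908.9 + 1902.3 + 1900.4 + 1903.8 + 1897.2 + 1920.1 + 1904.1 + 1904.0 + 1923.3) / 9 = 17164.1000 / 9 = 1907.1222
R̄ = (38.8 + 20.4 + 35.6 + 46.8 + 53.6 + 53.3 + 31.4 + 24.1 + 39.8) / 9 = 343.8000 / 9 = 38.2000
UCL = X̄̄ + A₂·R̄ = 1907.1222 + 1.023 × 38.2000 = 1946.2008

1946.201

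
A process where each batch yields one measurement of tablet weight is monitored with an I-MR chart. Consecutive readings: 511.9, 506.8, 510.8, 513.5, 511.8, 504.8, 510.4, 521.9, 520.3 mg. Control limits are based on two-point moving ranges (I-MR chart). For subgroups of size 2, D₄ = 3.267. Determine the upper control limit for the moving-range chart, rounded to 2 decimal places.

Moving ranges: 5.1, 4.0, 2.7, 1.7, 7.0, 5.6, 11.5, 1.6; M̄R̄ = 39.2000 / 8 = 4.9000
UCL_MR = D₄·M̄R̄ = 3.267 × 4.9000 = 16.0083

16.01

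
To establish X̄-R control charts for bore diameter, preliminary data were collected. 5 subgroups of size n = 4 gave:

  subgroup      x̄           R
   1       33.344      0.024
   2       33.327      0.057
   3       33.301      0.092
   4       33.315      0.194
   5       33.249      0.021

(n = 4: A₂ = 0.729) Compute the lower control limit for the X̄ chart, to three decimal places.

33.251

X̄̄ = (33.344 + 33.327 + 33.301 + 33.315 + 33.249) / 5 = 166.5360 / 5 = 33.3072
R̄ = (0.024 + 0.057 + 0.092 + 0.194 + 0.021) / 5 = 0.3880 / 5 = 0.0776
LCL = X̄̄ − A₂·R̄ = 33.3072 − 0.729 × 0.0776 = 33.2506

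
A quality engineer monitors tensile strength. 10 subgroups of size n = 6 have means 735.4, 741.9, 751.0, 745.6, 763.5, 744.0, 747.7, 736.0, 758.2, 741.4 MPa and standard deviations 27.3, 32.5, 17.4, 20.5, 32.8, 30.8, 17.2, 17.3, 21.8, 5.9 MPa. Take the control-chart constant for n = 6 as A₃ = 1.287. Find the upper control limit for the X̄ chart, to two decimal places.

775.23

X̄̄ = (735.4 + 741.9 + 751.0 + 745.6 + 763.5 + 744.0 + 747.7 + 736.0 + 758.2 + 741.4) / 10 = 746.4700
s̄ = (27.3 + 32.5 + 17.4 + 20.5 + 32.8 + 30.8 + 17.2 + 17.3 + 21.8 + 5.9) / 10 = 22.3500
UCL = X̄̄ + A₃·s̄ = 746.4700 + 1.287 × 22.3500 = 775.2345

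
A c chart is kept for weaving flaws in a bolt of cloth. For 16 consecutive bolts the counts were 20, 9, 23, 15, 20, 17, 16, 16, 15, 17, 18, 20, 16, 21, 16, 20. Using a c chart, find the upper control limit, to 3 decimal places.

c̄ = (20 + 9 + 23 + 15 + 20 + 17 + 16 + 16 + 15 + 17 + 18 + 20 + 16 + 21 + 16 + 20) / 16 = 279 / 16 = 17.4375
UCL = c̄ + 3√c̄ = 17.4375 + 3 × √17.4375 = 17.4375 + 3 × 4.1758 = 29.9650

29.965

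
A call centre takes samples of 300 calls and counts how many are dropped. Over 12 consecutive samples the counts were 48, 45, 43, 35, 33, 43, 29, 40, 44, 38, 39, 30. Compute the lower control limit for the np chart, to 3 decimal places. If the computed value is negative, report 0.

p̄ = Σdᵢ / (k·n) = 467 / (12 × 300) = 0.12972
LCL = np̄ − 3·√(np̄(1−p̄)) = 38.9167 − 3 × 5.8196 = 21.4577

21.458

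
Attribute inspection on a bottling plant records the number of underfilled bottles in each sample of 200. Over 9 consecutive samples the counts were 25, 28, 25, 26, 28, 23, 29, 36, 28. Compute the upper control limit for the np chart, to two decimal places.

42.18

p̄ = Σdᵢ / (k·n) = 248 / (9 × 200) = 0.13778
UCL = np̄ + 3·√(np̄(1−p̄)) = 27.5556 + 3 × √(27.5556×0.86222) = 27.5556 + 3 × 4.8743 = 42.1785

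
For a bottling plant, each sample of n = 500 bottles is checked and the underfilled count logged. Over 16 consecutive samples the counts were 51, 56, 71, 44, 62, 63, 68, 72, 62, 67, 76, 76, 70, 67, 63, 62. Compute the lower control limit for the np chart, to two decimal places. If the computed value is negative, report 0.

41.91

p̄ = Σdᵢ / (k·n) = 1030 / (16 × 500) = 0.12875
LCL = np̄ − 3·√(np̄(1−p̄)) = 64.3750 − 3 × 7.4891 = 41.9077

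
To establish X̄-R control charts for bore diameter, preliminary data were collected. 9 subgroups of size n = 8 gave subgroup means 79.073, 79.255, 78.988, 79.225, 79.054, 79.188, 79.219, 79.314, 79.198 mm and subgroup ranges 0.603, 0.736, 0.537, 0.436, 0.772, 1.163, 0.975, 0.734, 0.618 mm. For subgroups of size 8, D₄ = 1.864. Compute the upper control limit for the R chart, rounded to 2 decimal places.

1.36

R̄ = (0.603 + 0.736 + 0.537 + 0.436 + 0.772 + 1.163 + 0.975 + 0.734 + 0.618) / 9 = 6.5740 / 9 = 0.7304
UCL_R = D₄·R̄ = 1.864 × 0.7304 = 1.3615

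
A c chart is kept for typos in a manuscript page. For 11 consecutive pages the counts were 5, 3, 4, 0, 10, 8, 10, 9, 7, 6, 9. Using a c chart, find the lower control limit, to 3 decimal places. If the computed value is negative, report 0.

0.000

c̄ = (5 + 3 + 4 + 0 + 10 + 8 + 10 + 9 + 7 + 6 + 9) / 11 = 71 / 11 = 6.4545
LCL = c̄ − 3√c̄ = 6.4545 − 3 × 2.5406 = -1.1672 → 0 (cannot be negative)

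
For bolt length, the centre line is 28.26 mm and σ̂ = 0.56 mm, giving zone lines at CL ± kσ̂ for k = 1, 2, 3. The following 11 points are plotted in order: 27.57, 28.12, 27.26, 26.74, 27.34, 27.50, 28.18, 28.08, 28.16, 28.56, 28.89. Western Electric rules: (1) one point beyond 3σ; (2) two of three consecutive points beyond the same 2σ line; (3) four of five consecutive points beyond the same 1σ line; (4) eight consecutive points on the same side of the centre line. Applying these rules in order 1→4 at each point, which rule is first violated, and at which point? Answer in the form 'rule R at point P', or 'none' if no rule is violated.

rule 3 at point 5

Zone of each point (C = within 1σ̂, B = 1σ̂–2σ̂, A = 2σ̂–3σ̂, * = beyond 3σ̂; sign = side of CL): 1:-B, 2:-C, 3:-B, 4:-A, 5:-B, 6:-B, 7:-C, 8:-C, 9:-C, 10:+C, 11:+B
Rule 3 (four of five consecutive points beyond the same 1σ limit) is satisfied at point 5.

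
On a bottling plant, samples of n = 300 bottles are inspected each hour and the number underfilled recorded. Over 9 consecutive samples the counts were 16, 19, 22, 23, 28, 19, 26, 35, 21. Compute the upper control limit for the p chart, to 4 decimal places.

p̄ = Σdᵢ / (k·n) = 209 / (9 × 300) = 0.07741
UCL = p̄ + 3·√(p̄(1−p̄)/n) = 0.07741 + 3 × √(0.07741×0.92259/300) = 0.07741 + 3 × 0.01543 = 0.12369

0.1237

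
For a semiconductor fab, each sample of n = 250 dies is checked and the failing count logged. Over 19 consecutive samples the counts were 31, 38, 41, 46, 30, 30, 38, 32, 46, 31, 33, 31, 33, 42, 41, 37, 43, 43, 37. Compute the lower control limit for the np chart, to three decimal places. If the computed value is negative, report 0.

20.156

p̄ = Σdᵢ / (k·n) = 703 / (19 × 250) = 0.14800
LCL = np̄ − 3·√(np̄(1−p̄)) = 37.0000 − 3 × 5.6146 = 20.1561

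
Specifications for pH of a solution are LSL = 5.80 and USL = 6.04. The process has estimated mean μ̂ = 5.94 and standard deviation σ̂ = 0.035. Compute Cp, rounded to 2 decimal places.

1.14

Cp = (USL − LSL) / (6σ̂) = (6.04 − 5.80) / (6 × 0.035) = 0.2400 / 0.2100 = 1.1429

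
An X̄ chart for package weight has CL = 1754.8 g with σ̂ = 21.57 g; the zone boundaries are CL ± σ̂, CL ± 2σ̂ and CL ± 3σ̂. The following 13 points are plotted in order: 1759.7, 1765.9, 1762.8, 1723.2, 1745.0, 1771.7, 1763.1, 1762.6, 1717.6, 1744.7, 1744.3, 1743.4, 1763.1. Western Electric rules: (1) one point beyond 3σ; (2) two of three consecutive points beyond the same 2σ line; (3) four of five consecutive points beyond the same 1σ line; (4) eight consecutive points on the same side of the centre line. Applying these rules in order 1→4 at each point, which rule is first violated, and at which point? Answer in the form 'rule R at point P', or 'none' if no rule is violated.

Zone of each point (C = within 1σ̂, B = 1σ̂–2σ̂, A = 2σ̂–3σ̂, * = beyond 3σ̂; sign = side of CL): 1:+C, 2:+C, 3:+C, 4:-B, 5:-C, 6:+C, 7:+C, 8:+C, 9:-B, 10:-C, 11:-C, 12:-C, 13:+C
No rule fires across all 13 points.

none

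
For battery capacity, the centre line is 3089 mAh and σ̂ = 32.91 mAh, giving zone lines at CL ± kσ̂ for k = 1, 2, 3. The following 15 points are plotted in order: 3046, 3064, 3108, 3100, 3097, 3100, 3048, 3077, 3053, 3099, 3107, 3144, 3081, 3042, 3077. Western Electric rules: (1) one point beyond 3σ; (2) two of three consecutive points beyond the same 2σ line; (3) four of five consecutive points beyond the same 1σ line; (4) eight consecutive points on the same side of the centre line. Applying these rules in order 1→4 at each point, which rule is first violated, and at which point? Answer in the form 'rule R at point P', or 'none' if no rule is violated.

none

Zone of each point (C = within 1σ̂, B = 1σ̂–2σ̂, A = 2σ̂–3σ̂, * = beyond 3σ̂; sign = side of CL): 1:-B, 2:-C, 3:+C, 4:+C, 5:+C, 6:+C, 7:-B, 8:-C, 9:-B, 10:+C, 11:+C, 12:+B, 13:-C, 14:-B, 15:-C
No rule fires across all 15 points.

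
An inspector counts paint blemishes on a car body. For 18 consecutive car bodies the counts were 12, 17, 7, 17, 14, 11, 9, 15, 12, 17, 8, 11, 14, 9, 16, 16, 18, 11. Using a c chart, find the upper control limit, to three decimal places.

23.817

c̄ = (12 + 17 + 7 + 17 + 14 + 11 + 9 + 15 + 12 + 17 + 8 + 11 + 14 + 9 + 16 + 16 + 18 + 11) / 18 = 234 / 18 = 13.0000
UCL = c̄ + 3√c̄ = 13.0000 + 3 × √13.0000 = 13.0000 + 3 × 3.6056 = 23.8167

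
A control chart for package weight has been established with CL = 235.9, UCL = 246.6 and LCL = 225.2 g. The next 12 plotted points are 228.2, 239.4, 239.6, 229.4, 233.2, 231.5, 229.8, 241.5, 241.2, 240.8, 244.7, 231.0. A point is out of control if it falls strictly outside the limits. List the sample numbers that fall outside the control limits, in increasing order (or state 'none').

none

All 12 points lie within [225.2, 246.6].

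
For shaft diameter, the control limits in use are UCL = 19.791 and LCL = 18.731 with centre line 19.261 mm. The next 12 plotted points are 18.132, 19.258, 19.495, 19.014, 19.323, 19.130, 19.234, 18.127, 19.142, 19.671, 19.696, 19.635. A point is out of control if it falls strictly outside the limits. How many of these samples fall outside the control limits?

2

Compare each point to [18.731, 19.791]: sample 1 = 18.132 < LCL; sample 8 = 18.127 < LCL.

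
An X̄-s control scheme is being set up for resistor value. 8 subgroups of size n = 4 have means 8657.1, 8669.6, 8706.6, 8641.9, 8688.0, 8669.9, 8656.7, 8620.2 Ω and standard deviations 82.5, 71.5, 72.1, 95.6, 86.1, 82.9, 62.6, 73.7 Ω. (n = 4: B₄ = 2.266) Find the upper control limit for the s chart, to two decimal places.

177.60

s̄ = (82.5 + 71.5 + 72.1 + 95.6 + 86.1 + 82.9 + 62.6 + 73.7) / 8 = 78.3750
UCL_s = B₄·s̄ = 2.266 × 78.3750 = 177.5977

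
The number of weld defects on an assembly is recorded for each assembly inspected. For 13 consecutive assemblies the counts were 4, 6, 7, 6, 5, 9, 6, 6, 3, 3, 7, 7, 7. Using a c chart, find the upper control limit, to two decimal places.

c̄ = (4 + 6 + 7 + 6 + 5 + 9 + 6 + 6 + 3 + 3 + 7 + 7 + 7) / 13 = 76 / 13 = 5.8462
UCL = c̄ + 3√c̄ = 5.8462 + 3 × √5.8462 = 5.8462 + 3 × 2.4179 = 13.0998

13.10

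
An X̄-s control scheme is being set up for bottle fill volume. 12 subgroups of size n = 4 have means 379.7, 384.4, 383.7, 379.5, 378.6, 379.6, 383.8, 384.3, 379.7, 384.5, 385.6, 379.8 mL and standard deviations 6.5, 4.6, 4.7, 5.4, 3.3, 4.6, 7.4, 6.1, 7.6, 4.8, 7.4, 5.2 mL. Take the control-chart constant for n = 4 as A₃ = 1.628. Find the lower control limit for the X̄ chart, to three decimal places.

X̄̄ = (379.7 + 384.4 + 383.7 + 379.5 + 378.6 + 379.6 + 383.8 + 384.3 + 379.7 + 384.5 + 385.6 + 379.8) / 12 = 381.9333
s̄ = (6.5 + 4.6 + 4.7 + 5.4 + 3.3 + 4.6 + 7.4 + 6.1 + 7.6 + 4.8 + 7.4 + 5.2) / 12 = 5.6333
LCL = X̄̄ − A₃·s̄ = 381.9333 − 1.628 × 5.6333 = 372.7623

372.762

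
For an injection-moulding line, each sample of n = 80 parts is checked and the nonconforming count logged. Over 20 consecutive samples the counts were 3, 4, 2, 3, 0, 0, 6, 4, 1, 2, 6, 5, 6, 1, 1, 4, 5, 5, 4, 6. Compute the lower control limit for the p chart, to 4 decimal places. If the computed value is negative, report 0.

0.0000

p̄ = Σdᵢ / (k·n) = 68 / (20 × 80) = 0.04250
LCL = p̄ − 3·√(p̄(1−p̄)/n) = 0.04250 − 3 × 0.02255 = -0.02516 → 0 (negative, so LCL = 0)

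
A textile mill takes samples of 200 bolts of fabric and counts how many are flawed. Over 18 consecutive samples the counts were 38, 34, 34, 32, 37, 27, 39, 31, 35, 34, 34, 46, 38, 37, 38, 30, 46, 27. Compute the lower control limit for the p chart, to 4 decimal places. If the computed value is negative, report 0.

0.0960

p̄ = Σdᵢ / (k·n) = 637 / (18 × 200) = 0.17694
LCL = p̄ − 3·√(p̄(1−p̄)/n) = 0.17694 − 3 × 0.02698 = 0.09599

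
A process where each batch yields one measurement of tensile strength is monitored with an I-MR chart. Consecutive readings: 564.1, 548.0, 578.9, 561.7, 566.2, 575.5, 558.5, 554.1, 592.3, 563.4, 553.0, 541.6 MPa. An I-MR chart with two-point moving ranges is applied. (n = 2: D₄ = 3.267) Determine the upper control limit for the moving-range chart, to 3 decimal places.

55.925

Moving ranges: 16.1, 30.9, 17.2, 4.5, 9.3, 17.0, 4.4, 38.2, 28.9, 10.4, 11.4; M̄R̄ = 188.3000 / 11 = 17.1182
UCL_MR = D₄·M̄R̄ = 3.267 × 17.1182 = 55.9251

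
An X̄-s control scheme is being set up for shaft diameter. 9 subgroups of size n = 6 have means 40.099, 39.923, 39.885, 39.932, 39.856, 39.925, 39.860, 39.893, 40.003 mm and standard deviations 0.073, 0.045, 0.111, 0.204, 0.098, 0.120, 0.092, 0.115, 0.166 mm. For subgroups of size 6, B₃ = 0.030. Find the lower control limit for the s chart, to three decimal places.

0.003

s̄ = (0.073 + 0.045 + 0.111 + 0.204 + 0.098 + 0.120 + 0.092 + 0.115 + 0.166) / 9 = 0.1138
LCL_s = B₃·s̄ = 0.030 × 0.1138 = 0.0034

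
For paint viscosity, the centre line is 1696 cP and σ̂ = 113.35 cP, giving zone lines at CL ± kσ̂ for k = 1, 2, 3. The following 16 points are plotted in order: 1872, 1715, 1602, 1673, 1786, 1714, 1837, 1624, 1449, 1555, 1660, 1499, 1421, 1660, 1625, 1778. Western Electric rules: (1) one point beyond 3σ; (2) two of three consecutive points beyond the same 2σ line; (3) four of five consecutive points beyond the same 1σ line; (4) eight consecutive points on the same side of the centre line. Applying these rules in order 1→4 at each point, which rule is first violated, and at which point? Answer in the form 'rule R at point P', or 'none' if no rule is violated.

Zone of each point (C = within 1σ̂, B = 1σ̂–2σ̂, A = 2σ̂–3σ̂, * = beyond 3σ̂; sign = side of CL): 1:+B, 2:+C, 3:-C, 4:-C, 5:+C, 6:+C, 7:+B, 8:-C, 9:-A, 10:-B, 11:-C, 12:-B, 13:-A, 14:-C, 15:-C, 16:+C
Rule 3 (four of five consecutive points beyond the same 1σ limit) is satisfied at point 13.

rule 3 at point 13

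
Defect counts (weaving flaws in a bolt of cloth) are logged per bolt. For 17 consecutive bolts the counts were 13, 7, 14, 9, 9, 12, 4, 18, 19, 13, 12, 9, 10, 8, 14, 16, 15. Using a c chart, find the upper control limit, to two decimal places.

c̄ = (13 + 7 + 14 + 9 + 9 + 12 + 4 + 18 + 19 + 13 + 12 + 9 + 10 + 8 + 14 + 16 + 15) / 17 = 202 / 17 = 11.8824
UCL = c̄ + 3√c̄ = 11.8824 + 3 × √11.8824 = 11.8824 + 3 × 3.4471 = 22.2236

22.22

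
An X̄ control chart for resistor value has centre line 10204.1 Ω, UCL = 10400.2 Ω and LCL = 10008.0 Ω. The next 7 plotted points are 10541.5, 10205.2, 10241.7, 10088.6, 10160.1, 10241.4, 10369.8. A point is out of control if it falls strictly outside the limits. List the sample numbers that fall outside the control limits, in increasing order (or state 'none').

1

Compare each point to [10008.0, 10400.2]: sample 1 = 10541.5 > UCL.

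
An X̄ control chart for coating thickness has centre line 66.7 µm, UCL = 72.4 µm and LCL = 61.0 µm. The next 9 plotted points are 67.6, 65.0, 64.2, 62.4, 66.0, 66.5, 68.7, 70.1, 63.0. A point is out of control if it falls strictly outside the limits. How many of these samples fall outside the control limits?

All 9 points lie within [61.0, 72.4].

0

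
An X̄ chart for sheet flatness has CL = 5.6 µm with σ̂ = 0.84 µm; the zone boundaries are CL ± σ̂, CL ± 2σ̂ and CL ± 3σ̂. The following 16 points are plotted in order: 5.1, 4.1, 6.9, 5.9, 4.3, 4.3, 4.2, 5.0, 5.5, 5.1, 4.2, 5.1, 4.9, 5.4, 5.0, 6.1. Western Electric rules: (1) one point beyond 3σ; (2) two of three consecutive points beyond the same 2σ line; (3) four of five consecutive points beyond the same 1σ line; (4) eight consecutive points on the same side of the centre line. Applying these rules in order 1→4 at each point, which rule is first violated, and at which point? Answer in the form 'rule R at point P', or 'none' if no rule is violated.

rule 4 at point 12

Zone of each point (C = within 1σ̂, B = 1σ̂–2σ̂, A = 2σ̂–3σ̂, * = beyond 3σ̂; sign = side of CL): 1:-C, 2:-B, 3:+B, 4:+C, 5:-B, 6:-B, 7:-B, 8:-C, 9:-C, 10:-C, 11:-B, 12:-C, 13:-C, 14:-C, 15:-C, 16:+C
Rule 4 (eight consecutive points on the same side of the centre line) is satisfied at point 12.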